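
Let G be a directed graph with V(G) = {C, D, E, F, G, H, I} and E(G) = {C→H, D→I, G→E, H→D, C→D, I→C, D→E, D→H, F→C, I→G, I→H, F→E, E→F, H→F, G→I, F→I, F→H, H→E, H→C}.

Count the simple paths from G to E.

12

G→E
G→I→C→D→E
G→I→C→D→H→E
G→I→C→D→H→F→E
G→I→C→H→D→E
G→I→C→H→E
G→I→C→H→F→E
G→I→H→C→D→E
G→I→H→D→E
G→I→H→E
G→I→H→F→C→D→E
G→I→H→F→E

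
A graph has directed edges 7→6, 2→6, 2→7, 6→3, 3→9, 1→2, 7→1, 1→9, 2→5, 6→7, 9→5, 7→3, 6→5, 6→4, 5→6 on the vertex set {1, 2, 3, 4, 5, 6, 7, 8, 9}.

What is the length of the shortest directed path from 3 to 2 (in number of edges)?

6

Distance 0: 3.
Distance 1: 9.
Distance 2: 5.
Distance 3: 6.
Distance 4: 4, 7.
Distance 5: 1.
Distance 6: 2 — contains 2.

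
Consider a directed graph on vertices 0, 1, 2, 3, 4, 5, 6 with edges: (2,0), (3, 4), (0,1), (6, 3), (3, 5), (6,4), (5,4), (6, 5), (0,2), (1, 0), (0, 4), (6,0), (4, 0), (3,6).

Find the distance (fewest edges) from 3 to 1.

Distance 0: 3.
Distance 1: 4, 5, 6.
Distance 2: 0.
Distance 3: 1, 2 — contains 1.

3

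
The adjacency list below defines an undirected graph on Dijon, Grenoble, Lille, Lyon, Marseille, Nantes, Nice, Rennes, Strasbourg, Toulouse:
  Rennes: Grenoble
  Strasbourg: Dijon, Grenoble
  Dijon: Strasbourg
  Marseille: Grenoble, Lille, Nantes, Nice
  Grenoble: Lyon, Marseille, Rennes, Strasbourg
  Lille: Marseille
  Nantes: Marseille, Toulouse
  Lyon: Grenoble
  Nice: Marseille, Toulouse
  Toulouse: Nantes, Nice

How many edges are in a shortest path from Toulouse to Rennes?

4

Distance 0: Toulouse.
Distance 1: Nantes, Nice.
Distance 2: Marseille.
Distance 3: Grenoble, Lille.
Distance 4: Lyon, Rennes, Strasbourg — contains Rennes.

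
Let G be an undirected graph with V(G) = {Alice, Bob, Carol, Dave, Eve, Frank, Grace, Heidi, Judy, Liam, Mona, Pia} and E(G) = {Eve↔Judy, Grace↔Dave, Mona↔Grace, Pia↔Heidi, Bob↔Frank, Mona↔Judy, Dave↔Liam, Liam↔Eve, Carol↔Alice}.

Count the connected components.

4

From Alice: component {Alice, Carol}.
From Bob: component {Bob, Frank}.
From Dave: component {Dave, Eve, Grace, Judy, Liam, Mona}.
From Heidi: component {Heidi, Pia}.
That's 4 components.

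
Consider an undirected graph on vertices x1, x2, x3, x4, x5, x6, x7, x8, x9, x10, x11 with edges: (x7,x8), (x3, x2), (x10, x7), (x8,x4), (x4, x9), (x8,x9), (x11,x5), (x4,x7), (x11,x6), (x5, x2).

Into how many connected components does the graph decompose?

From x1: component {x1}.
From x2: component {x2, x3, x5, x6, x11}.
From x4: component {x4, x7, x8, x9, x10}.
That's 3 components.

3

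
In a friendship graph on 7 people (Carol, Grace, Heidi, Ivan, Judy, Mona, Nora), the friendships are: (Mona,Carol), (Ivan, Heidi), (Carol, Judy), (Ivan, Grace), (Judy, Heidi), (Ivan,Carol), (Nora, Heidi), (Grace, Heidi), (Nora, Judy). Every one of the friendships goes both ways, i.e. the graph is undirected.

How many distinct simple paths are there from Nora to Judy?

4

Nora–Heidi–Grace–Ivan–Carol–Judy
Nora–Heidi–Ivan–Carol–Judy
Nora–Heidi–Judy
Nora–Judy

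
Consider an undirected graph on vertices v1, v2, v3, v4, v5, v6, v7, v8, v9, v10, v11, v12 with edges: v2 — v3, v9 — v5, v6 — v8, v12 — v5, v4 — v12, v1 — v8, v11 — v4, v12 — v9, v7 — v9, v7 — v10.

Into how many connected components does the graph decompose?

From v1: component {v1, v6, v8}.
From v2: component {v2, v3}.
From v4: component {v4, v5, v7, v9, v10, v11, v12}.
That's 3 components.

3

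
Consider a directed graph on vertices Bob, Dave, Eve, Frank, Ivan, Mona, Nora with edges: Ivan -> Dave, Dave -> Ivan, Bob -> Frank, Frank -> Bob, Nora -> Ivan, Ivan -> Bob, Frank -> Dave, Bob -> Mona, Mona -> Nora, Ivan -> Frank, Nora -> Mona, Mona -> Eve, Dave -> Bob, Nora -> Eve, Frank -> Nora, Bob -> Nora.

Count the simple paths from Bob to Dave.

Bob→Frank→Dave
Bob→Frank→Nora→Ivan→Dave
Bob→Mona→Nora→Ivan→Dave
Bob→Mona→Nora→Ivan→Frank→Dave
Bob→Nora→Ivan→Dave
Bob→Nora→Ivan→Frank→Dave

6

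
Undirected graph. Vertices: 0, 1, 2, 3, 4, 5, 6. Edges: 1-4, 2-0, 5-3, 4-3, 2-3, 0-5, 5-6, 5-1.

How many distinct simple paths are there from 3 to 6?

3

3–2–0–5–6
3–4–1–5–6
3–5–6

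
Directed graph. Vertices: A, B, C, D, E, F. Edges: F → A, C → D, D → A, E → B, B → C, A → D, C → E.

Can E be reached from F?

Explore from F.
Distance 1: reach A.
Distance 2: reach D.
The search from F is exhausted; no directed path reaches E.

No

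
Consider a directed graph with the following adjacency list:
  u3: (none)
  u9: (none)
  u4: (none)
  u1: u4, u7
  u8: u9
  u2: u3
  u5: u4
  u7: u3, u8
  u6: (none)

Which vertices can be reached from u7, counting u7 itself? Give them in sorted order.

Start at u7.
Its neighbours: u3, u8.
Then their neighbours: u9.
Nothing further is reachable.

u3, u7, u8, u9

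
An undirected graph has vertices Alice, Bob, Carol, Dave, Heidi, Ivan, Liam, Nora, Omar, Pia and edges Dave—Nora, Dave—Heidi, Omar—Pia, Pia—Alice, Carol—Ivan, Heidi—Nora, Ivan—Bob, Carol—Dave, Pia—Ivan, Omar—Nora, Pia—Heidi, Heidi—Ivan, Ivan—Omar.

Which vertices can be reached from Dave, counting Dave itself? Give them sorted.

Alice, Bob, Carol, Dave, Heidi, Ivan, Nora, Omar, Pia

Start at Dave.
Its neighbours: Carol, Heidi, Nora.
Then their neighbours: Ivan, Omar, Pia.
Then next layer: Alice, Bob.
Nothing further is reachable.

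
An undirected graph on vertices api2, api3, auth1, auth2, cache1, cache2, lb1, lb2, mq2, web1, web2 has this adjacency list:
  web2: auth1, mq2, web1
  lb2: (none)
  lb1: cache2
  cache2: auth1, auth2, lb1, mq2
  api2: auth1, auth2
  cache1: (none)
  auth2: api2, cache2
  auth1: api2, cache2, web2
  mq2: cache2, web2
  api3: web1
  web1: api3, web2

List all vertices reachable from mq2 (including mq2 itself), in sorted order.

Start at mq2.
Its neighbours: cache2, web2.
Then their neighbours: auth1, auth2, lb1, web1.
Then next layer: api2, api3.
Nothing further is reachable.

api2, api3, auth1, auth2, cache2, lb1, mq2, web1, web2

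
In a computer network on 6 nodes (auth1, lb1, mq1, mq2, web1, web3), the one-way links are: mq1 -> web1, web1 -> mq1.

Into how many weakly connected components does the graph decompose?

5

From auth1: component {auth1}.
From lb1: component {lb1}.
From mq1: component {mq1, web1}.
From mq2: component {mq2}.
From web3: component {web3}.
That's 5 components.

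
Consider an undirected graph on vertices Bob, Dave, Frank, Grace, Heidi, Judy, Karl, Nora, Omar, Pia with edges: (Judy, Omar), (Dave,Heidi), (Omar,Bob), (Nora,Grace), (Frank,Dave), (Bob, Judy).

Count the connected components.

5

From Bob: component {Bob, Judy, Omar}.
From Dave: component {Dave, Frank, Heidi}.
From Grace: component {Grace, Nora}.
From Karl: component {Karl}.
From Pia: component {Pia}.
That's 5 components.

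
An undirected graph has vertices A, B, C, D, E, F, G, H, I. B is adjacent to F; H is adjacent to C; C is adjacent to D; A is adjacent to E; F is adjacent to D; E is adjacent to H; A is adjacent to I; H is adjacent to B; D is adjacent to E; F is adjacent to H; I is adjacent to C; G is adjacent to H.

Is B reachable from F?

Explore from F.
Distance 1: reach B, D, H.
Found B.

Yes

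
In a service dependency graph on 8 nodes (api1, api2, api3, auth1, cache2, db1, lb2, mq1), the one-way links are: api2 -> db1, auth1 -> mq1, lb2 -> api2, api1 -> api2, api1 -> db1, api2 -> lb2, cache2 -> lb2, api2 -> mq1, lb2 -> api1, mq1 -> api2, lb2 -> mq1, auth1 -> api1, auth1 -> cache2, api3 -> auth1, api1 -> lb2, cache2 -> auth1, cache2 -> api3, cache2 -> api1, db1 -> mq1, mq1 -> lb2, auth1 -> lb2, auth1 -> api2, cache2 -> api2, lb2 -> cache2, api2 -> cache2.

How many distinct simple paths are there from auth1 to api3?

26

auth1→api1→api2→cache2→api3
auth1→api1→api2→db1→mq1→lb2→cache2→api3
auth1→api1→api2→lb2→cache2→api3
auth1→api1→api2→mq1→lb2→cache2→api3
auth1→api1→db1→mq1→api2→cache2→api3
auth1→api1→db1→mq1→api2→lb2→cache2→api3
auth1→api1→db1→mq1→lb2→api2→cache2→api3
auth1→api1→db1→mq1→lb2→cache2→api3
... and 18 more.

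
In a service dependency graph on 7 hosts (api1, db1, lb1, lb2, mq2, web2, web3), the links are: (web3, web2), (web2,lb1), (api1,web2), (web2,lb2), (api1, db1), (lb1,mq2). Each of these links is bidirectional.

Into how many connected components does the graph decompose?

From api1: component {api1, db1, lb1, lb2, mq2, web2, web3}.
That's 1 component.

1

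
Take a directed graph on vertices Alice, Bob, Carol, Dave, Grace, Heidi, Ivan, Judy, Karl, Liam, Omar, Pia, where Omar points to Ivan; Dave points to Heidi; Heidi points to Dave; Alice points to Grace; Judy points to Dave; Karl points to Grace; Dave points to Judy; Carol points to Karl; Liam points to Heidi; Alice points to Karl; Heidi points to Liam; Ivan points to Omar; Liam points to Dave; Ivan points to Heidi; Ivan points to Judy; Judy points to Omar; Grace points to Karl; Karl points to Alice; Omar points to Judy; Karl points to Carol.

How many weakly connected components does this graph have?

From Alice: component {Alice, Carol, Grace, Karl}.
From Bob: component {Bob}.
From Dave: component {Dave, Heidi, Ivan, Judy, Liam, Omar}.
From Pia: component {Pia}.
That's 4 components.

4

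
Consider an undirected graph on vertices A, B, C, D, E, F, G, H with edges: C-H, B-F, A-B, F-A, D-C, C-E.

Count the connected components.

From A: component {A, B, F}.
From C: component {C, D, E, H}.
From G: component {G}.
That's 3 components.

3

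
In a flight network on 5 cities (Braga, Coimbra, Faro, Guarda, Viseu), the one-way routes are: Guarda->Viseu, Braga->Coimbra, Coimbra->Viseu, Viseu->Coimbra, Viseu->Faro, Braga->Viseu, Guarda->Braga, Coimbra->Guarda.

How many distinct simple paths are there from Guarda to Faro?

3

Guarda→Braga→Coimbra→Viseu→Faro
Guarda→Braga→Viseu→Faro
Guarda→Viseu→Faro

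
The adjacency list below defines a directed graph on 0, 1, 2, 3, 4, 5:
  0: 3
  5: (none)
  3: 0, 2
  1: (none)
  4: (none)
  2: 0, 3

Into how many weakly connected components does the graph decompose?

4

From 0: component {0, 2, 3}.
From 1: component {1}.
From 4: component {4}.
From 5: component {5}.
That's 4 components.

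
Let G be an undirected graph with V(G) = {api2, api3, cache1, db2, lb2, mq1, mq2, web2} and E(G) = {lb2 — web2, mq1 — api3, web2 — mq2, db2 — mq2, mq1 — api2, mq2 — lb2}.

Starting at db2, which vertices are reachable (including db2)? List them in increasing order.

Start at db2.
Its neighbours: mq2.
Then their neighbours: lb2, web2.
Nothing further is reachable.

db2, lb2, mq2, web2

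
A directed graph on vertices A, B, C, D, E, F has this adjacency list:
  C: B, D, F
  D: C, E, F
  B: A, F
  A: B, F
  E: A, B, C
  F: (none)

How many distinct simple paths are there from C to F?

C→B→A→F
C→B→F
C→D→E→A→B→F
C→D→E→A→F
C→D→E→B→A→F
C→D→E→B→F
C→D→F
C→F

8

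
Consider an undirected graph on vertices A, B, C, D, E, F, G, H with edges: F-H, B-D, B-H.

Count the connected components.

From A: component {A}.
From B: component {B, D, F, H}.
From C: component {C}.
From E: component {E}.
From G: component {G}.
That's 5 components.

5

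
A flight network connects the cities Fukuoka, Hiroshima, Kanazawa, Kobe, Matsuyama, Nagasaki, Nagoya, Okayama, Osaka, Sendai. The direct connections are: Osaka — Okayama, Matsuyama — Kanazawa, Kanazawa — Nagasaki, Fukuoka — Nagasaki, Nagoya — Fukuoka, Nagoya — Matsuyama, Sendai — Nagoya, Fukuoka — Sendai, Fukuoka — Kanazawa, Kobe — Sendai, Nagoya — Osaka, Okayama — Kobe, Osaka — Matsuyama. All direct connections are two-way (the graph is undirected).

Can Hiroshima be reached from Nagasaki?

No

Explore from Nagasaki.
Distance 1: reach Fukuoka, Kanazawa.
Distance 2: reach Matsuyama, Nagoya, Sendai.
Distance 3: reach Kobe, Osaka.
Distance 4: reach Okayama.
The search is exhausted without reaching Hiroshima; it lies in a different component.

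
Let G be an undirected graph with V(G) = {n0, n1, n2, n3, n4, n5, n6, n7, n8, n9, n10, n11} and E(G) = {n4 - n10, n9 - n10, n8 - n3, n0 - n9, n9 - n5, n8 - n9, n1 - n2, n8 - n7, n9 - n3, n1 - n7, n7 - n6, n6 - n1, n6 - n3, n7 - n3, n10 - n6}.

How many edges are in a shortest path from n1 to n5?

4

Distance 0: n1.
Distance 1: n2, n6, n7.
Distance 2: n3, n8, n10.
Distance 3: n4, n9.
Distance 4: n0, n5 — contains n5.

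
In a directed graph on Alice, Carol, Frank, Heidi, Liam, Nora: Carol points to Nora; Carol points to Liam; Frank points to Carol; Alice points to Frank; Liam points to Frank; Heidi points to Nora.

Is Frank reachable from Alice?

Yes

Explore from Alice.
Distance 1: reach Frank.
Found Frank.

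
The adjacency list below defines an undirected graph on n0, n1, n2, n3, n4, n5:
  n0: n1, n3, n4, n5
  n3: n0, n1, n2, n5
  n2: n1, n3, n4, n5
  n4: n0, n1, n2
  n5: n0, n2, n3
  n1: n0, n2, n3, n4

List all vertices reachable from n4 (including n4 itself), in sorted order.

Start at n4.
Its neighbours: n0, n1, n2.
Then their neighbours: n3, n5.
Every vertex is now reached.

n0, n1, n2, n3, n4, n5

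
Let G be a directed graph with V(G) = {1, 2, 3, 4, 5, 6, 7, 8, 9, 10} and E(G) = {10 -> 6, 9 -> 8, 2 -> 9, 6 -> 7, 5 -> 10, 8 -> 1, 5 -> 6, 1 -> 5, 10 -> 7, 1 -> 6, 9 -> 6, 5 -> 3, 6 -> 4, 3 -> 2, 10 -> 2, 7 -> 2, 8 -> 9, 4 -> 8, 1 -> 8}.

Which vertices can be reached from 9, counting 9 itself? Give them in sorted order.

Start at 9.
Its neighbours: 6, 8.
Then their neighbours: 1, 4, 7.
Then next layer: 2, 5.
Then next layer: 3, 10.
Every vertex is now reached.

1, 2, 3, 4, 5, 6, 7, 8, 9, 10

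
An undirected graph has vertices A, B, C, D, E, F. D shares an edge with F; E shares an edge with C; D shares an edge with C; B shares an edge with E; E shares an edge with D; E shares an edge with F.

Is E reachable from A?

No

A has no edges, so nothing is reachable from it.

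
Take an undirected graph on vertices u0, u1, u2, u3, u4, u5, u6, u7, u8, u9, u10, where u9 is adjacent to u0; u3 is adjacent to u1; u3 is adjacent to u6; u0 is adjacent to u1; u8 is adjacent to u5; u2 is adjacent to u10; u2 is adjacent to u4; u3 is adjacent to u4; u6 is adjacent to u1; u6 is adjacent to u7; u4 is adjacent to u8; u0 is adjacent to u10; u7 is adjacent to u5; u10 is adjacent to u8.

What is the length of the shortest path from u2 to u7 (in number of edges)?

4

Distance 0: u2.
Distance 1: u4, u10.
Distance 2: u0, u3, u8.
Distance 3: u1, u5, u6, u9.
Distance 4: u7 — contains u7.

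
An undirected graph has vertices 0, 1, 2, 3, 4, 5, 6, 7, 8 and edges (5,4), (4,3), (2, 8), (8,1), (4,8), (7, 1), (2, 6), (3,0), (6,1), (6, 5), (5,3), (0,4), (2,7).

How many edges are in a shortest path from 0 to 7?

4

Distance 0: 0.
Distance 1: 3, 4.
Distance 2: 5, 8.
Distance 3: 1, 2, 6.
Distance 4: 7 — contains 7.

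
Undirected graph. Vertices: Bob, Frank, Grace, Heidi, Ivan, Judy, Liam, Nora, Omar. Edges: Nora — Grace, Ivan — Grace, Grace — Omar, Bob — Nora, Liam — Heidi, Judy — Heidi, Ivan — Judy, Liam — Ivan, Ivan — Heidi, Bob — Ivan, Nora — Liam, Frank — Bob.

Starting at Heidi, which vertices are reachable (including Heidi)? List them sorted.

Bob, Frank, Grace, Heidi, Ivan, Judy, Liam, Nora, Omar

Start at Heidi.
Its neighbours: Ivan, Judy, Liam.
Then their neighbours: Bob, Grace, Nora.
Then next layer: Frank, Omar.
Every vertex is now reached.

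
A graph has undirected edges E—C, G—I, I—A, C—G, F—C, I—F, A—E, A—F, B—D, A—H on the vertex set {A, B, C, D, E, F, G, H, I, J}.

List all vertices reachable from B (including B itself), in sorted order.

B, D

Start at B.
Its neighbours: D.
Nothing further is reachable.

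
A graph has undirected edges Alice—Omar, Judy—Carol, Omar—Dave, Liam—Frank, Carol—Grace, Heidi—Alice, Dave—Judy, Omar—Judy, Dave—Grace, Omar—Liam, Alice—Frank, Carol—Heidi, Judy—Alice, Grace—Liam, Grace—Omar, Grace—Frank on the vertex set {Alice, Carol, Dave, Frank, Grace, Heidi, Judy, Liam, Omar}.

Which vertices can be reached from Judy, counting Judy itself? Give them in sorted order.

Alice, Carol, Dave, Frank, Grace, Heidi, Judy, Liam, Omar

Start at Judy.
Its neighbours: Alice, Carol, Dave, Omar.
Then their neighbours: Frank, Grace, Heidi, Liam.
Every vertex is now reached.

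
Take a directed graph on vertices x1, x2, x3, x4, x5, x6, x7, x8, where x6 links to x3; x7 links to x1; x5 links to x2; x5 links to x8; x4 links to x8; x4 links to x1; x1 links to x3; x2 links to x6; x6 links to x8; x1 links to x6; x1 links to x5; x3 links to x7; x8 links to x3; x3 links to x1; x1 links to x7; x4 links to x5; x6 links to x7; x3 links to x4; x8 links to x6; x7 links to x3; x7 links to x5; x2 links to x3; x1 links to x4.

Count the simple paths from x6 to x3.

11

x6→x3
x6→x7→x1→x3
x6→x7→x1→x4→x5→x2→x3
x6→x7→x1→x4→x5→x8→x3
x6→x7→x1→x4→x8→x3
x6→x7→x1→x5→x2→x3
x6→x7→x1→x5→x8→x3
x6→x7→x3
x6→x7→x5→x2→x3
x6→x7→x5→x8→x3
x6→x8→x3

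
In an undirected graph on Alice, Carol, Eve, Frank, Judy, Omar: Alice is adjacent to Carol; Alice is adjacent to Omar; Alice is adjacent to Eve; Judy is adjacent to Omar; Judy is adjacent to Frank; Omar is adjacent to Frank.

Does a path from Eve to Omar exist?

Explore from Eve.
Distance 1: reach Alice.
Distance 2: reach Carol, Omar.
Found Omar.

Yes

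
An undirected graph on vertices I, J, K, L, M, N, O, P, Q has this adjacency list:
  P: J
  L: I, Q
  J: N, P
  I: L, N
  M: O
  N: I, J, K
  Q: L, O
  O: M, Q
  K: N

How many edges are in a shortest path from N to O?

4

Distance 0: N.
Distance 1: I, J, K.
Distance 2: L, P.
Distance 3: Q.
Distance 4: O — contains O.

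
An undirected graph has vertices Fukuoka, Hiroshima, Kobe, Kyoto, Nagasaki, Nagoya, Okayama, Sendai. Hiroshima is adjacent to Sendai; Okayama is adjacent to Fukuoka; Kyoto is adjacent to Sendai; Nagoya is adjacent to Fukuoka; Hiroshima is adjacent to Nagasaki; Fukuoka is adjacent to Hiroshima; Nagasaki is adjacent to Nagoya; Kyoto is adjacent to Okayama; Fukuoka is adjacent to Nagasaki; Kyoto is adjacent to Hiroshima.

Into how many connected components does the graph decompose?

From Fukuoka: component {Fukuoka, Hiroshima, Kyoto, Nagasaki, Nagoya, Okayama, Sendai}.
From Kobe: component {Kobe}.
That's 2 components.

2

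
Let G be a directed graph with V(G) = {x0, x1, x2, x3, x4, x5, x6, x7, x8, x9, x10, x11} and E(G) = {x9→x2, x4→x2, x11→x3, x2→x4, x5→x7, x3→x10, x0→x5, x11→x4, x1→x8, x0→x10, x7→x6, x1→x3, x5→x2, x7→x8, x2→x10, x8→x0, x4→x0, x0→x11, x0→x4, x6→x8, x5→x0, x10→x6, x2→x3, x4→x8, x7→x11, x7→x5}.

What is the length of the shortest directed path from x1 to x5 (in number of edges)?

Distance 0: x1.
Distance 1: x3, x8.
Distance 2: x0, x10.
Distance 3: x4, x5, x6, x11 — contains x5.

3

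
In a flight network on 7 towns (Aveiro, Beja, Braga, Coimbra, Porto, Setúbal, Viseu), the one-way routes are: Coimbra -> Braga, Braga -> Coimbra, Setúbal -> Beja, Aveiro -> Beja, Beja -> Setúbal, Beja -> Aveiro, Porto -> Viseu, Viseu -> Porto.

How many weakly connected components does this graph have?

3

From Aveiro: component {Aveiro, Beja, Setúbal}.
From Braga: component {Braga, Coimbra}.
From Porto: component {Porto, Viseu}.
That's 3 components.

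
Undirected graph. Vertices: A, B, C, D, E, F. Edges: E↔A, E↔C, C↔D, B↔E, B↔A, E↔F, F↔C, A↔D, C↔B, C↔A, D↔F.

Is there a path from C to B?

Explore from C.
Distance 1: reach A, B, D, E, F.
Found B.

Yes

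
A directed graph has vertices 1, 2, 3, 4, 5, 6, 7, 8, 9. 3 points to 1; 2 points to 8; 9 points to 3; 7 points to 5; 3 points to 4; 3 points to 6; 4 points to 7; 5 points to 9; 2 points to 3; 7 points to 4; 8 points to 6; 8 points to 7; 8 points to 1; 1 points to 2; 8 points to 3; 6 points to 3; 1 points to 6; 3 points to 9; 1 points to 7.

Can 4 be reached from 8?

Explore from 8.
Distance 1: reach 1, 3, 6, 7.
Distance 2: reach 2, 4, 5, 9.
Found 4.

Yes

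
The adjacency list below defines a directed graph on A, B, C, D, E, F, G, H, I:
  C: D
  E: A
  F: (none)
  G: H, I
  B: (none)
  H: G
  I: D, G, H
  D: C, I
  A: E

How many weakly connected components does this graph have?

From A: component {A, E}.
From B: component {B}.
From C: component {C, D, G, H, I}.
From F: component {F}.
That's 4 components.

4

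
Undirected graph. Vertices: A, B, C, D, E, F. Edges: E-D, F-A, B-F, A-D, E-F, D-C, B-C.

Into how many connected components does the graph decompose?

1

From A: component {A, B, C, D, E, F}.
That's 1 component.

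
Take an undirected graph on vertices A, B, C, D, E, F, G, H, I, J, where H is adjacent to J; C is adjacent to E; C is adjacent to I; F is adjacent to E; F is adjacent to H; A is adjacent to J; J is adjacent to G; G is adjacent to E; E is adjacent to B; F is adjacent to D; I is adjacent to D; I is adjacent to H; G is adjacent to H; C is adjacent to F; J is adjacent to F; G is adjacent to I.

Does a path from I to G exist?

Explore from I.
Distance 1: reach C, D, G, H.
Found G.

Yes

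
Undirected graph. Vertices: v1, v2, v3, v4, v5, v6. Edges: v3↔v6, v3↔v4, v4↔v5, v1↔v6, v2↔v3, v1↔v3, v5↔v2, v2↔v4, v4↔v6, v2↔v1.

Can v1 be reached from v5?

Yes

Explore from v5.
Distance 1: reach v2, v4.
Distance 2: reach v1, v3, v6.
Found v1.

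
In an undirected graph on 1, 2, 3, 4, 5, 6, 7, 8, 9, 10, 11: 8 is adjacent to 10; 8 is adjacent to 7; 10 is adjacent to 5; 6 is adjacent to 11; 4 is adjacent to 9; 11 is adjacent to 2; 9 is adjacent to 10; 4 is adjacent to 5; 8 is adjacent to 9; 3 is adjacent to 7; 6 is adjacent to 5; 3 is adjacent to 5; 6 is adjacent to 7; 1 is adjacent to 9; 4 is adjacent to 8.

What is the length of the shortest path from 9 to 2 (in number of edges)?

5

Distance 0: 9.
Distance 1: 1, 4, 8, 10.
Distance 2: 5, 7.
Distance 3: 3, 6.
Distance 4: 11.
Distance 5: 2 — contains 2.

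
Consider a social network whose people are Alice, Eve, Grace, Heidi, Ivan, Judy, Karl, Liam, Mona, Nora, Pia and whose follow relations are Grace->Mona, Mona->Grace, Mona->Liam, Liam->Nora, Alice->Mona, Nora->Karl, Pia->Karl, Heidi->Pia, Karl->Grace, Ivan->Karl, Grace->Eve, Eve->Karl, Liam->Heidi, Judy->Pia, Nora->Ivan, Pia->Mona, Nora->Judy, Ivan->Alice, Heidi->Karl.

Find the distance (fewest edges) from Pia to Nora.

Distance 0: Pia.
Distance 1: Karl, Mona.
Distance 2: Grace, Liam.
Distance 3: Eve, Heidi, Nora — contains Nora.

3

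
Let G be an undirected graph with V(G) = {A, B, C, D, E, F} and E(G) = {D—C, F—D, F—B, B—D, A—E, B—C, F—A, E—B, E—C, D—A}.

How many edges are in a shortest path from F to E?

2

Distance 0: F.
Distance 1: A, B, D.
Distance 2: C, E — contains E.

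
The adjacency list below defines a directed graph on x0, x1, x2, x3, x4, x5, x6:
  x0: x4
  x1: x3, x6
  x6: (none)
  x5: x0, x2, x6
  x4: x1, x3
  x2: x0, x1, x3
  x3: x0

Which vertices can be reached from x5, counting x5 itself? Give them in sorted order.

Start at x5.
Its neighbours: x0, x2, x6.
Then their neighbours: x1, x3, x4.
Every vertex is now reached.

x0, x1, x2, x3, x4, x5, x6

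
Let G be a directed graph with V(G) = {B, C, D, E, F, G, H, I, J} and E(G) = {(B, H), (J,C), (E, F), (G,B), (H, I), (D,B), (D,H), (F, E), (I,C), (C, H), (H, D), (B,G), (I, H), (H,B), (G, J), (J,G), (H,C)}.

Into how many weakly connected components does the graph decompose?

2

From B: component {B, C, D, G, H, I, J}.
From E: component {E, F}.
That's 2 components.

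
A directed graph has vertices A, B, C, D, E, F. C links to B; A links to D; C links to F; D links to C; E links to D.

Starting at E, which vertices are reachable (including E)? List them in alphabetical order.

B, C, D, E, F

Start at E.
Its neighbours: D.
Then their neighbours: C.
Then next layer: B, F.
Nothing further is reachable.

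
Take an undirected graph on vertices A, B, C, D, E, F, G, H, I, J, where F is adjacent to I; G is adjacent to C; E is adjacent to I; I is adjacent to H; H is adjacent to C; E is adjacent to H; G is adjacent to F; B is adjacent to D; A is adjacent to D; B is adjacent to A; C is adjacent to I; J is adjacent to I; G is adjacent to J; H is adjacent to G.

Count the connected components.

From A: component {A, B, D}.
From C: component {C, E, F, G, H, I, J}.
That's 2 components.

2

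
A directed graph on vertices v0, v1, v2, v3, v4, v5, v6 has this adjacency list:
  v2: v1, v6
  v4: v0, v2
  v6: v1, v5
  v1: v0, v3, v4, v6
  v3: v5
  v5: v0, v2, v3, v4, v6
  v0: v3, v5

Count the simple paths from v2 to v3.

v2→v1→v0→v3
v2→v1→v0→v5→v3
v2→v1→v3
v2→v1→v4→v0→v3
v2→v1→v4→v0→v5→v3
v2→v1→v6→v5→v0→v3
v2→v1→v6→v5→v3
v2→v1→v6→v5→v4→v0→v3
... and 8 more.

16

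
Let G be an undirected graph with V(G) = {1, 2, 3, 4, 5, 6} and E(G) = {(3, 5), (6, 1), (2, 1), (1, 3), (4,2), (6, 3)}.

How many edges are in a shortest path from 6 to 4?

Distance 0: 6.
Distance 1: 1, 3.
Distance 2: 2, 5.
Distance 3: 4 — contains 4.

3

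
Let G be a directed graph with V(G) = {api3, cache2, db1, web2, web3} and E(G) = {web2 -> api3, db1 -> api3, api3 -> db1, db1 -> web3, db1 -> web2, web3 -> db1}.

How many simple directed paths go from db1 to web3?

db1→web3

1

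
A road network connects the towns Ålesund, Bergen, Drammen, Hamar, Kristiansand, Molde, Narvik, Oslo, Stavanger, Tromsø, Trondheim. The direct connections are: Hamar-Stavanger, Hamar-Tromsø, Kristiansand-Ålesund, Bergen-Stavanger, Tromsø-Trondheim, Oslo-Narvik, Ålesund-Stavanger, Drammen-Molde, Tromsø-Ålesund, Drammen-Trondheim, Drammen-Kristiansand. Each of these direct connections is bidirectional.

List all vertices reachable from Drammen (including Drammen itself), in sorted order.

Ålesund, Bergen, Drammen, Hamar, Kristiansand, Molde, Stavanger, Tromsø, Trondheim

Start at Drammen.
Its neighbours: Kristiansand, Molde, Trondheim.
Then their neighbours: Ålesund, Tromsø.
Then next layer: Hamar, Stavanger.
Then next layer: Bergen.
Nothing further is reachable.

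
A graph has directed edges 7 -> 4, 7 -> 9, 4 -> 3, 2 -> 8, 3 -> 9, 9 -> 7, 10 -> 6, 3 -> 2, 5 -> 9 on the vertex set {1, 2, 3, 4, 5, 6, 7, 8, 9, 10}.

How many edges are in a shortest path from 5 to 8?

6

Distance 0: 5.
Distance 1: 9.
Distance 2: 7.
Distance 3: 4.
Distance 4: 3.
Distance 5: 2.
Distance 6: 8 — contains 8.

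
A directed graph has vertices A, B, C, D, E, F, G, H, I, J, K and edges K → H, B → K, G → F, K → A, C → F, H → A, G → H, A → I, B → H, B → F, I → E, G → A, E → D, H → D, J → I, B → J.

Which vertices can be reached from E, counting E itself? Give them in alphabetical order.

Start at E.
Its neighbours: D.
Nothing further is reachable.

D, E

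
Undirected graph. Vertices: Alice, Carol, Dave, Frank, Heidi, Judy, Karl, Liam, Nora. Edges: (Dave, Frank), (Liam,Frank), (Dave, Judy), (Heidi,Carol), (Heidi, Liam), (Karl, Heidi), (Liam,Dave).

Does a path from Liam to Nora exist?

No

Explore from Liam.
Distance 1: reach Dave, Frank, Heidi.
Distance 2: reach Carol, Judy, Karl.
The search is exhausted without reaching Nora; it lies in a different component.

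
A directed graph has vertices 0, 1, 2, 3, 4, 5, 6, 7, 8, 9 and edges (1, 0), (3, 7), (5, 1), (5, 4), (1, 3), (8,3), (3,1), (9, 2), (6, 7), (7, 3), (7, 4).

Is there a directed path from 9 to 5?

Explore from 9.
Distance 1: reach 2.
The search from 9 is exhausted; no directed path reaches 5.

No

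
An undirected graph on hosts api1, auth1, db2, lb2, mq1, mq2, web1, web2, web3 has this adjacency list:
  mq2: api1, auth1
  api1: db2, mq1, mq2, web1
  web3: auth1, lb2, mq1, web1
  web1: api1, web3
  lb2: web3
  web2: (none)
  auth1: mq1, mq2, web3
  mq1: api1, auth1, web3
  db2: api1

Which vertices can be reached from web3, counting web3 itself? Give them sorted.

api1, auth1, db2, lb2, mq1, mq2, web1, web3

Start at web3.
Its neighbours: auth1, lb2, mq1, web1.
Then their neighbours: api1, mq2.
Then next layer: db2.
Nothing further is reachable.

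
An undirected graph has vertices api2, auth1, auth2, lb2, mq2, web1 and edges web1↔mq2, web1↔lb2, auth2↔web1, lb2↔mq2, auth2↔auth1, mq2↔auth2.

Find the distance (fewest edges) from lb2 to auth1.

3

Distance 0: lb2.
Distance 1: mq2, web1.
Distance 2: auth2.
Distance 3: auth1 — contains auth1.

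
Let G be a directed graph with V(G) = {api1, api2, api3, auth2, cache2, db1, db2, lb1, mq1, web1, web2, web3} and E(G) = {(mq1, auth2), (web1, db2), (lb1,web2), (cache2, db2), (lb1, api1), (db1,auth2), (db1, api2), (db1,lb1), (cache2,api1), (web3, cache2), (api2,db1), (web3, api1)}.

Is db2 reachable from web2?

web2 has no outgoing edges, so nothing is reachable from it.

No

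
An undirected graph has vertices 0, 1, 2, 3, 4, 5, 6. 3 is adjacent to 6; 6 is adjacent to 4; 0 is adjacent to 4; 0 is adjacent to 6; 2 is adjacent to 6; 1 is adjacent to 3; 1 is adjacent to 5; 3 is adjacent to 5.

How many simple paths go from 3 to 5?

2

3–1–5
3–5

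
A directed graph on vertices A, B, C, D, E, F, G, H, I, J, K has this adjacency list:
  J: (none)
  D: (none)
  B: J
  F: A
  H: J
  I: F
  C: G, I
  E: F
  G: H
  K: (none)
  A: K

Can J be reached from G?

Yes

Explore from G.
Distance 1: reach H.
Distance 2: reach J.
Found J.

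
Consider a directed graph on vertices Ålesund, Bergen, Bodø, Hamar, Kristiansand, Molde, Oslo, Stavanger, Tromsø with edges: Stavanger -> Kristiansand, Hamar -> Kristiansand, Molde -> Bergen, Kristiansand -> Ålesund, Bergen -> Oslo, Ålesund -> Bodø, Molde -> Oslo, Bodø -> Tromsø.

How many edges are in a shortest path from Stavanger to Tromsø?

Distance 0: Stavanger.
Distance 1: Kristiansand.
Distance 2: Ålesund.
Distance 3: Bodø.
Distance 4: Tromsø — contains Tromsø.

4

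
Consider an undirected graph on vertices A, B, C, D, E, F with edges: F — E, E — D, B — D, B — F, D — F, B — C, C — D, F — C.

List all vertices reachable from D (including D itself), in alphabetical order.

Start at D.
Its neighbours: B, C, E, F.
Nothing further is reachable.

B, C, D, E, F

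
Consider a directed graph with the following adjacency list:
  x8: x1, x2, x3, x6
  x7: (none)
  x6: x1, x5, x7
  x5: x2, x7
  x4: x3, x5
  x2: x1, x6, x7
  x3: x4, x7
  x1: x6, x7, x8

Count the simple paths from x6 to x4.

2

x6→x1→x8→x3→x4
x6→x5→x2→x1→x8→x3→x4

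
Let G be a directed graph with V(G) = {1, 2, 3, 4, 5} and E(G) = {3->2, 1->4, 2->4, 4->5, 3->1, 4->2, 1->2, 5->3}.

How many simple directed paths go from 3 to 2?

3→1→2
3→1→4→2
3→2

3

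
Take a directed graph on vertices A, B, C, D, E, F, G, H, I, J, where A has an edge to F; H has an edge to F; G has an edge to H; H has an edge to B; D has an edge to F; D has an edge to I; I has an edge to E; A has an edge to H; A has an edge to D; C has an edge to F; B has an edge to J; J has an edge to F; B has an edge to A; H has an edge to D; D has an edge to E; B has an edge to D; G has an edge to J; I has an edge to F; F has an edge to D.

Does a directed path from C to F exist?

Explore from C.
Distance 1: reach F.
Found F.

Yes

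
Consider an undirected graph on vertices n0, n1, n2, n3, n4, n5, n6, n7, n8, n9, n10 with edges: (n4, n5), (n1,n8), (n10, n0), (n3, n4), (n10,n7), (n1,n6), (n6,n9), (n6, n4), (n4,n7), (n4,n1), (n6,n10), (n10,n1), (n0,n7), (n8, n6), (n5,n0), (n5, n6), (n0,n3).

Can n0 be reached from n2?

No

n2 has no edges, so nothing is reachable from it.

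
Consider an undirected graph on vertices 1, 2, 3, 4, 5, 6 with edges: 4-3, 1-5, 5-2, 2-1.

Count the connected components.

3

From 1: component {1, 2, 5}.
From 3: component {3, 4}.
From 6: component {6}.
That's 3 components.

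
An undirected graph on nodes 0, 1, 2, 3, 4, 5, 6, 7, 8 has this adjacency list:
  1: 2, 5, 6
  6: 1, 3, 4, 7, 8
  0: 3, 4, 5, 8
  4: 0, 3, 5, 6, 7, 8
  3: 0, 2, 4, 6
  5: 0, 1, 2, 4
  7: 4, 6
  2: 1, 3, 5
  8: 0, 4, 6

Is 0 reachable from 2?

Yes

Explore from 2.
Distance 1: reach 1, 3, 5.
Distance 2: reach 0, 4, 6.
Found 0.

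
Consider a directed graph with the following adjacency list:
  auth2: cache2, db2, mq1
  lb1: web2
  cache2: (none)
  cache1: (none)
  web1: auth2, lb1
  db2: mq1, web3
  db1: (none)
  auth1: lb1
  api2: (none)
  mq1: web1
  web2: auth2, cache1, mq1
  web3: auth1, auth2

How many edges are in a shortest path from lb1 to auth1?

5

Distance 0: lb1.
Distance 1: web2.
Distance 2: auth2, cache1, mq1.
Distance 3: cache2, db2, web1.
Distance 4: web3.
Distance 5: auth1 — contains auth1.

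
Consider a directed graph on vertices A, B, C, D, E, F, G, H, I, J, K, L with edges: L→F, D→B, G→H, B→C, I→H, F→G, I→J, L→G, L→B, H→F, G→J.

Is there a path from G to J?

Explore from G.
Distance 1: reach H, J.
Found J.

Yes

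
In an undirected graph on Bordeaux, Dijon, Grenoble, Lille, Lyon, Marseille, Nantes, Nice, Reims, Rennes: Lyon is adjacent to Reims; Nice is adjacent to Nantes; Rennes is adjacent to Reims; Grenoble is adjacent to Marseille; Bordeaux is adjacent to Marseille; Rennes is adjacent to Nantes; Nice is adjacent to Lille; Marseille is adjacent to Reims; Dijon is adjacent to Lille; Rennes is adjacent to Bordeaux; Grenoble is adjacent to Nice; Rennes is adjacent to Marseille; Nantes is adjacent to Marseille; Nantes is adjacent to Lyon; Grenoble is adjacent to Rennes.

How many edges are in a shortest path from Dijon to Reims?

Distance 0: Dijon.
Distance 1: Lille.
Distance 2: Nice.
Distance 3: Grenoble, Nantes.
Distance 4: Lyon, Marseille, Rennes.
Distance 5: Bordeaux, Reims — contains Reims.

5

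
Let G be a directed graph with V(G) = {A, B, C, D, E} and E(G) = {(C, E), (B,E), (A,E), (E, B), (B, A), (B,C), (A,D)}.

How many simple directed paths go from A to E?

A→E

1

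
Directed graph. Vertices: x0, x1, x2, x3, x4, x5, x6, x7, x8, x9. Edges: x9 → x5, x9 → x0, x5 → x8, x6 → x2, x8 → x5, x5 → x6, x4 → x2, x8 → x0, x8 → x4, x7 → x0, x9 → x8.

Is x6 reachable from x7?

Explore from x7.
Distance 1: reach x0.
The search from x7 is exhausted; no directed path reaches x6.

No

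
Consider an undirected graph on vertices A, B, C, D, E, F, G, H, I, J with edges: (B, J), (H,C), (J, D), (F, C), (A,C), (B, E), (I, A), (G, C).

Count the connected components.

2

From A: component {A, C, F, G, H, I}.
From B: component {B, D, E, J}.
That's 2 components.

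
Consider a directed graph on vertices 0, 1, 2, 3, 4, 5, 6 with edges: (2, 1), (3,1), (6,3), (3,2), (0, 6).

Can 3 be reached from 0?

Explore from 0.
Distance 1: reach 6.
Distance 2: reach 3.
Found 3.

Yes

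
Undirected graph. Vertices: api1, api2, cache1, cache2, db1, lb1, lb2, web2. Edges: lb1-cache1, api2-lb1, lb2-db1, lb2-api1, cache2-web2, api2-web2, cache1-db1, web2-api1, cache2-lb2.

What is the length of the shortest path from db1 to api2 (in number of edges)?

3

Distance 0: db1.
Distance 1: cache1, lb2.
Distance 2: api1, cache2, lb1.
Distance 3: api2, web2 — contains api2.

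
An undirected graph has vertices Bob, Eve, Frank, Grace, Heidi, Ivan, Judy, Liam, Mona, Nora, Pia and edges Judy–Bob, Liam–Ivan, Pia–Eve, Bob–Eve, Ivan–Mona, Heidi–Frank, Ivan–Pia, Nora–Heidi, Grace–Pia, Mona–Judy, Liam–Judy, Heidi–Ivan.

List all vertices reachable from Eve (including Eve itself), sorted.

Start at Eve.
Its neighbours: Bob, Pia.
Then their neighbours: Grace, Ivan, Judy.
Then next layer: Heidi, Liam, Mona.
Then next layer: Frank, Nora.
Every vertex is now reached.

Bob, Eve, Frank, Grace, Heidi, Ivan, Judy, Liam, Mona, Nora, Pia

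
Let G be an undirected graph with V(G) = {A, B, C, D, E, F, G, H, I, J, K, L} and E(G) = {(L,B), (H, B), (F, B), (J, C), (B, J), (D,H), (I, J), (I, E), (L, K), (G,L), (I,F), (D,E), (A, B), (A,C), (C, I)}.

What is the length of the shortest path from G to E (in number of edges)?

5

Distance 0: G.
Distance 1: L.
Distance 2: B, K.
Distance 3: A, F, H, J.
Distance 4: C, D, I.
Distance 5: E — contains E.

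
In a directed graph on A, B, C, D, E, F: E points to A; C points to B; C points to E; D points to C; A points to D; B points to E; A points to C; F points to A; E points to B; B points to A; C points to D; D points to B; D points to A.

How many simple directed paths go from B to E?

B→A→C→E
B→A→D→C→E
B→E

3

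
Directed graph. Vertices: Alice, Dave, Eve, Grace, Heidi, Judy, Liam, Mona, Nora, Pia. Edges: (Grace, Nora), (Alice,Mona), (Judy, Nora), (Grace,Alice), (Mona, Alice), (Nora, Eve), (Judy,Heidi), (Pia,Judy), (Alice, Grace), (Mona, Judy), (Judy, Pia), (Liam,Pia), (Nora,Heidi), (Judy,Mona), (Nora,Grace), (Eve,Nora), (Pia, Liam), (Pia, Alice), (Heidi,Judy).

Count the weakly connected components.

From Alice: component {Alice, Eve, Grace, Heidi, Judy, Liam, Mona, Nora, Pia}.
From Dave: component {Dave}.
That's 2 components.

2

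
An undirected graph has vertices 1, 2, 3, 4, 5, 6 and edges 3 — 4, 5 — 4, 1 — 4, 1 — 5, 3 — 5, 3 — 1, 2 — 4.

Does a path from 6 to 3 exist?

6 has no edges, so nothing is reachable from it.

No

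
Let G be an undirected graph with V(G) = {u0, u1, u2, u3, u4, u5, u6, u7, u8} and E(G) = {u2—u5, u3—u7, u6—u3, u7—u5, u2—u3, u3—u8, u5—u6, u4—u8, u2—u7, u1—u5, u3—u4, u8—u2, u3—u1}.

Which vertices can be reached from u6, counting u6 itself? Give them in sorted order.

u1, u2, u3, u4, u5, u6, u7, u8

Start at u6.
Its neighbours: u3, u5.
Then their neighbours: u1, u2, u4, u7, u8.
Nothing further is reachable.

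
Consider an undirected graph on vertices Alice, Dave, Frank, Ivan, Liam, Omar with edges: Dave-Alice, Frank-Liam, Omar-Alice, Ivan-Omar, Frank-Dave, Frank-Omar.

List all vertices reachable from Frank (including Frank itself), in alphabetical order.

Alice, Dave, Frank, Ivan, Liam, Omar

Start at Frank.
Its neighbours: Dave, Liam, Omar.
Then their neighbours: Alice, Ivan.
Every vertex is now reached.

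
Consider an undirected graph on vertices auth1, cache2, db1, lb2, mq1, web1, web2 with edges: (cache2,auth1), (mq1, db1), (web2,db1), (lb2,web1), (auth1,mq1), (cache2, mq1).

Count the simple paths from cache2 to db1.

cache2–auth1–mq1–db1
cache2–mq1–db1

2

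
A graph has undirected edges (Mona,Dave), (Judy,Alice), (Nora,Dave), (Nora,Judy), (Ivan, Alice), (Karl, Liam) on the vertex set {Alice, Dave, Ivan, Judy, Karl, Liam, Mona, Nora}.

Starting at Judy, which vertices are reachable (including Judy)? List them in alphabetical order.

Alice, Dave, Ivan, Judy, Mona, Nora

Start at Judy.
Its neighbours: Alice, Nora.
Then their neighbours: Dave, Ivan.
Then next layer: Mona.
Nothing further is reachable.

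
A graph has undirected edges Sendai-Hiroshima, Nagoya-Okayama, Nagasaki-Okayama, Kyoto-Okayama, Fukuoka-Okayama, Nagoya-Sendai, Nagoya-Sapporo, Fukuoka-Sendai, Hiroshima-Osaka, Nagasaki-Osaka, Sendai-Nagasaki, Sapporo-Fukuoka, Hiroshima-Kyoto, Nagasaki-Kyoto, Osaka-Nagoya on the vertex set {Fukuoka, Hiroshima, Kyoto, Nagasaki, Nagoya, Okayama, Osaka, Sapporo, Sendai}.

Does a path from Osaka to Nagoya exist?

Explore from Osaka.
Distance 1: reach Hiroshima, Nagasaki, Nagoya.
Found Nagoya.

Yes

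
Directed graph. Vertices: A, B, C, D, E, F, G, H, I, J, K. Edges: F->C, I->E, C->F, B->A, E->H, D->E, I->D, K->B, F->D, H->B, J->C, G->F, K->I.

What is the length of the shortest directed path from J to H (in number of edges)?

5

Distance 0: J.
Distance 1: C.
Distance 2: F.
Distance 3: D.
Distance 4: E.
Distance 5: H — contains H.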